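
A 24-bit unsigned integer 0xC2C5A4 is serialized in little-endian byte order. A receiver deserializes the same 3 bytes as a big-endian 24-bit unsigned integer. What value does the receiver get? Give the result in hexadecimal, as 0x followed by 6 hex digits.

Stored little-endian, the bytes at ascending addresses are A4 C5 C2.
Read back as big-endian, the last byte is least significant, giving 0xA4C5C2.

0xA4C5C2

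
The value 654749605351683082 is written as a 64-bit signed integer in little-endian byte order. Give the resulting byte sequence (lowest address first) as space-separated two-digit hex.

654749605351683082 in hexadecimal, padded to 64 bits, is 0x0916234C0BD0740A.
Split into bytes (most-significant first): 09 16 23 4C 0B D0 74 0A.
In little-endian order the low byte comes first in memory.
So at ascending addresses the bytes are 0A 74 D0 0B 4C 23 16 09.

0A 74 D0 0B 4C 23 16 09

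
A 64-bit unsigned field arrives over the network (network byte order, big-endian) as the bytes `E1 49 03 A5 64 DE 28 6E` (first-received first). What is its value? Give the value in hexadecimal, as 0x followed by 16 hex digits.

0xE14903A564DE286E

In big-endian order the high byte comes first in memory.
The bytes are already most-significant first: 0xE14903A564DE286E.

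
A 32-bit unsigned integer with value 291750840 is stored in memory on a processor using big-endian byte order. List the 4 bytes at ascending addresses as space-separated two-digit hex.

11 63 C3 B8

291750840 in hexadecimal, padded to 32 bits, is 0x1163C3B8.
Split into bytes (most-significant first): 11 63 C3 B8.
Big-endian stores the most-significant byte at the lowest address.
So the memory order matches the most-significant-first order: 11 63 C3 B8.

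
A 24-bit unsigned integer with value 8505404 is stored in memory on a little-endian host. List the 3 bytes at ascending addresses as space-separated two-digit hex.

3C C8 81

8505404 in hexadecimal, padded to 24 bits, is 0x81C83C.
Split into bytes (most-significant first): 81 C8 3C.
In little-endian order the low byte comes first in memory.
So at ascending addresses the bytes are 3C C8 81.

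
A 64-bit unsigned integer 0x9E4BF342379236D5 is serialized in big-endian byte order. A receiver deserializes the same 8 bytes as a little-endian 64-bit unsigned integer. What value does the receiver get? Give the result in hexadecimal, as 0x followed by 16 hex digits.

0xD536923742F34B9E

Stored big-endian, the bytes at ascending addresses are 9E 4B F3 42 37 92 36 D5.
Read back as little-endian, the first byte is least significant, giving 0xD536923742F34B9E.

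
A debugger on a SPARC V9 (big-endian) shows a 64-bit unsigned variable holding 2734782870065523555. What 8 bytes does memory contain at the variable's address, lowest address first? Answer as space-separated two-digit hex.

2734782870065523555 in hexadecimal, padded to 64 bits, is 0x25F3E687E4142B63.
Split into bytes (most-significant first): 25 F3 E6 87 E4 14 2B 63.
Big-endian stores the most-significant byte at the lowest address.
So the memory order matches the most-significant-first order: 25 F3 E6 87 E4 14 2B 63.

25 F3 E6 87 E4 14 2B 63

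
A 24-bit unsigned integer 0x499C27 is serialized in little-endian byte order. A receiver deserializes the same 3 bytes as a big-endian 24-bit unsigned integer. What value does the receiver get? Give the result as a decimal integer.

2595913

Stored little-endian, the bytes at ascending addresses are 27 9C 49.
Read back as big-endian, the last byte is least significant, giving 0x279C49.
0x279C49 = 2595913.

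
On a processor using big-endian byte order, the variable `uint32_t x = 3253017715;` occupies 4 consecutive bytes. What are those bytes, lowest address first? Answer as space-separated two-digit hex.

C1 E5 1C 73

3253017715 in hexadecimal, padded to 32 bits, is 0xC1E51C73.
Split into bytes (most-significant first): C1 E5 1C 73.
Big-endian: lowest address holds the most-significant byte.
So the memory order matches the most-significant-first order: C1 E5 1C 73.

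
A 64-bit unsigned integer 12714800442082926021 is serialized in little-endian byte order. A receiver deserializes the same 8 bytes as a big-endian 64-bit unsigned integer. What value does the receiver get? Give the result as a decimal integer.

12714800442082926021 in 64-bit hexadecimal is 0xB0740BA2DC551DC5.
Stored little-endian, the bytes at ascending addresses are C5 1D 55 DC A2 0B 74 B0.
Read back as big-endian, the last byte is least significant, giving 0xC51D55DCA20B74B0.
0xC51D55DCA20B74B0 = 14203603205896238256.

14203603205896238256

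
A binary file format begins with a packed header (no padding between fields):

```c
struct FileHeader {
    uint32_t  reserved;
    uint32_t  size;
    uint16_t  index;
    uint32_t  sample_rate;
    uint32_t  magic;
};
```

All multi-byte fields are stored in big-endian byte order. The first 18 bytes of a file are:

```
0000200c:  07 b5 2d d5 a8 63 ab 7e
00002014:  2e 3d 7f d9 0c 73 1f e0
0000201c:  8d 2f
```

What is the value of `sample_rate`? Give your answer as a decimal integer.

`sample_rate` follows `reserved` (4 B), `size` (4 B), `index` (2 B), so it starts at offset 4 + 4 + 2 = 10 and occupies 4 bytes.
Bytes at offsets 10..13: 7F D9 0C 73.
Big-endian stores the most-significant byte at the lowest address.
The bytes are already most-significant first: 0x7FD90C73.
0x7FD90C73 = 2144930931.

2144930931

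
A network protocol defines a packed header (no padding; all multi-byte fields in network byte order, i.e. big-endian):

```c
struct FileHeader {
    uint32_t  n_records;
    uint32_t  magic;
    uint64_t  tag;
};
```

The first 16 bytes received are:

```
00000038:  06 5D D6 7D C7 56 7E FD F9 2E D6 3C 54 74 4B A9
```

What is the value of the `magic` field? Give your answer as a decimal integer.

3344334589

`magic` follows `n_records` (4 bytes), so it starts at byte offset 4 and occupies 4 bytes.
Bytes at offsets 4..7: C7 56 7E FD.
Big-endian: lowest address holds the most-significant byte.
The bytes are already most-significant first: 0xC7567EFD.
0xC7567EFD = 3344334589.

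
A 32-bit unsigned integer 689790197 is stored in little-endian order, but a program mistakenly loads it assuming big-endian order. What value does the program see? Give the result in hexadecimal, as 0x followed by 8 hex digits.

0xF55C1D29

689790197 in 32-bit hexadecimal is 0x291D5CF5.
Stored little-endian, the bytes at ascending addresses are F5 5C 1D 29.
Read back as big-endian, the last byte is least significant, giving 0xF55C1D29.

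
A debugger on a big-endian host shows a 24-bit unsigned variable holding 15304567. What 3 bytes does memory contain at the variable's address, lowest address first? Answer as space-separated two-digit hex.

15304567 in hexadecimal, padded to 24 bits, is 0xE98777.
Split into bytes (most-significant first): E9 87 77.
Big-endian stores the most-significant byte at the lowest address.
So the memory order matches the most-significant-first order: E9 87 77.

E9 87 77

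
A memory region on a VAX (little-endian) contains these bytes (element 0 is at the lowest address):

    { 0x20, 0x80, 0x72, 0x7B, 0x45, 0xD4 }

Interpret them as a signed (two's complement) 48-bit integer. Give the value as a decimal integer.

In little-endian order the low byte comes first in memory.
Reassemble most-significant byte first: D4 45 7B 72 80 20 → 0xD4457B728020.
Top bit is set, so as a signed 48-bit value this is 0xD4457B728020 − 2^48 = -48080087777248.

-48080087777248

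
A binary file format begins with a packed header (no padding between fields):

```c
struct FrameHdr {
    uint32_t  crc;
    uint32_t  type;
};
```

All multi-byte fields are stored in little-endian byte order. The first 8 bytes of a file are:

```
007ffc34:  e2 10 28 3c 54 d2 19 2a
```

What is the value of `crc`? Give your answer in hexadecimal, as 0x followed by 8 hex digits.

0x3C2810E2

`crc` is the first field, at byte offset 0, occupying 4 bytes.
Bytes at offsets 0..3: E2 10 28 3C.
In little-endian order the low byte comes first in memory.
Reassemble most-significant byte first: 3C 28 10 E2 → 0x3C2810E2.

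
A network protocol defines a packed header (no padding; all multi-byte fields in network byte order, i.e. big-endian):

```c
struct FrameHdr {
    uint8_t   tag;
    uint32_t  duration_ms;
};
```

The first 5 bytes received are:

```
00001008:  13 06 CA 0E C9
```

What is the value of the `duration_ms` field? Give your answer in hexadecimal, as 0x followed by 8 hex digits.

`duration_ms` follows `tag` (1 byte), so it starts at byte offset 1 and occupies 4 bytes.
Bytes at offsets 1..4: 06 CA 0E C9.
In big-endian order the high byte comes first in memory.
The bytes are already most-significant first: 0x06CA0EC9.

0x06CA0EC9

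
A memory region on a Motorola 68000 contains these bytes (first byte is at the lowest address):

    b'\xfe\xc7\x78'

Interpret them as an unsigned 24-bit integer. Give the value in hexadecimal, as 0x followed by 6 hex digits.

Big-endian stores the most-significant byte at the lowest address.
The bytes are already most-significant first: 0xFEC778.

0xFEC778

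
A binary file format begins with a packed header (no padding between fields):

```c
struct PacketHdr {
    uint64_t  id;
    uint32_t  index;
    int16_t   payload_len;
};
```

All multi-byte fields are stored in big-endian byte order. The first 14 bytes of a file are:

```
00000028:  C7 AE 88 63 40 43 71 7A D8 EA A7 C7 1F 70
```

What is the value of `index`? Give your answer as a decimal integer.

3639257031

`index` follows `id` (8 bytes), so it starts at byte offset 8 and occupies 4 bytes.
Bytes at offsets 8..11: D8 EA A7 C7.
In big-endian order the high byte comes first in memory.
The bytes are already most-significant first: 0xD8EAA7C7.
0xD8EAA7C7 = 3639257031.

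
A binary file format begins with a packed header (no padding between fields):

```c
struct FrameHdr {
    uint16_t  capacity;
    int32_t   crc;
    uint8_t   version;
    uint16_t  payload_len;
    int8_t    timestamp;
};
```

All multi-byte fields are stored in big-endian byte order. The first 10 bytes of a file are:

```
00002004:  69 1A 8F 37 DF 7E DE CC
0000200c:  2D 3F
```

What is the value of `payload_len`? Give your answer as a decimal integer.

`payload_len` follows `capacity` (2 B), `crc` (4 B), `version` (1 B), so it starts at offset 2 + 4 + 1 = 7 and occupies 2 bytes.
Bytes at offsets 7..8: CC 2D.
In big-endian order the high byte comes first in memory.
The bytes are already most-significant first: 0xCC2D.
0xCC2D = 52269.

52269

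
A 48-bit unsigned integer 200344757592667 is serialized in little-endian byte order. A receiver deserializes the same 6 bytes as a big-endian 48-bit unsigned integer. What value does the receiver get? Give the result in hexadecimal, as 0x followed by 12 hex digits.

0x5BE21B6636B6

200344757592667 in 48-bit hexadecimal is 0xB636661BE25B.
Stored little-endian, the bytes at ascending addresses are 5B E2 1B 66 36 B6.
Read back as big-endian, the last byte is least significant, giving 0x5BE21B6636B6.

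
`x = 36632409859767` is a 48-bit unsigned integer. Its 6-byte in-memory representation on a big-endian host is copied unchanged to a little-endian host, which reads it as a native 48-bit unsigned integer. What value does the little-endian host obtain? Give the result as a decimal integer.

202201794695457

36632409859767 in 48-bit hexadecimal is 0x215125C6E6B7.
Stored big-endian, the bytes at ascending addresses are 21 51 25 C6 E6 B7.
Read back as little-endian, the first byte is least significant, giving 0xB7E6C6255121.
0xB7E6C6255121 = 202201794695457.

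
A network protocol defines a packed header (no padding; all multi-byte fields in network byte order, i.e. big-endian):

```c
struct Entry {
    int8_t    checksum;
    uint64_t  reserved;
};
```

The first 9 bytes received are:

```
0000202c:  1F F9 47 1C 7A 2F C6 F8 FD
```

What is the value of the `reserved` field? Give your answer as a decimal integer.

17962356949903669501

`reserved` follows `checksum` (1 byte), so it starts at byte offset 1 and occupies 8 bytes.
Bytes at offsets 1..8: F9 47 1C 7A 2F C6 F8 FD.
Big-endian stores the most-significant byte at the lowest address.
The bytes are already most-significant first: 0xF9471C7A2FC6F8FD.
0xF9471C7A2FC6F8FD = 17962356949903669501.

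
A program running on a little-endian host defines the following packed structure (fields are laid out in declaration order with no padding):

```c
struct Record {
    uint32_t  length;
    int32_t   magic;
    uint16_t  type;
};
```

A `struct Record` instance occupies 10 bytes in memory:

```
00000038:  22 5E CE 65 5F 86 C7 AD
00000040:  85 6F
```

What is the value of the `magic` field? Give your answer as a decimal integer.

`magic` follows `length` (4 bytes), so it starts at byte offset 4 and occupies 4 bytes.
Bytes at offsets 4..7: 5F 86 C7 AD.
In little-endian order the low byte comes first in memory.
Reassemble most-significant byte first: AD C7 86 5F → 0xADC7865F.
Top bit is set, so as a signed 32-bit value this is 0xADC7865F − 2^32 = -1379432865.

-1379432865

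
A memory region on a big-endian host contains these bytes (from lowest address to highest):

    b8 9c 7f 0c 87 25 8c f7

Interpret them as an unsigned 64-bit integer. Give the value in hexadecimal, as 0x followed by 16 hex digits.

Big-endian: lowest address holds the most-significant byte.
The bytes are already most-significant first: 0xB89C7F0C87258CF7.

0xB89C7F0C87258CF7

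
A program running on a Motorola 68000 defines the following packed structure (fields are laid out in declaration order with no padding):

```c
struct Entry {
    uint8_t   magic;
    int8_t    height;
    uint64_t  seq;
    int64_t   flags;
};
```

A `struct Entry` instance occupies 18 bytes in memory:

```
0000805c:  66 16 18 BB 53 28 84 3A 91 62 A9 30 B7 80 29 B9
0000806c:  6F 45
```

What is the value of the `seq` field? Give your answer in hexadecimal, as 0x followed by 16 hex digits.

`seq` follows `magic` (1 B), `height` (1 B), so it starts at offset 1 + 1 = 2 and occupies 8 bytes.
Bytes at offsets 2..9: 18 BB 53 28 84 3A 91 62.
Big-endian: lowest address holds the most-significant byte.
The bytes are already most-significant first: 0x18BB5328843A9162.

0x18BB5328843A9162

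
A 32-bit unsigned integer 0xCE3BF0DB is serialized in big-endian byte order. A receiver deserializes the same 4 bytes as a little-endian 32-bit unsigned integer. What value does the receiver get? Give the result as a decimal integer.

3689954254

Stored big-endian, the bytes at ascending addresses are CE 3B F0 DB.
Read back as little-endian, the first byte is least significant, giving 0xDBF03BCE.
0xDBF03BCE = 3689954254.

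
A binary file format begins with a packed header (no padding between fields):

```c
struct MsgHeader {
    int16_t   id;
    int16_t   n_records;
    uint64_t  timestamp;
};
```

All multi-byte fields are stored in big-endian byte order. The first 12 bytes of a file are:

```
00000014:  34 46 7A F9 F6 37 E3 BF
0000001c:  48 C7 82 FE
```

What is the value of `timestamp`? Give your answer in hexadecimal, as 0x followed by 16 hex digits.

0xF637E3BF48C782FE

`timestamp` follows `id` (2 B), `n_records` (2 B), so it starts at offset 2 + 2 = 4 and occupies 8 bytes.
Bytes at offsets 4..11: F6 37 E3 BF 48 C7 82 FE.
Big-endian: lowest address holds the most-significant byte.
The bytes are already most-significant first: 0xF637E3BF48C782FE.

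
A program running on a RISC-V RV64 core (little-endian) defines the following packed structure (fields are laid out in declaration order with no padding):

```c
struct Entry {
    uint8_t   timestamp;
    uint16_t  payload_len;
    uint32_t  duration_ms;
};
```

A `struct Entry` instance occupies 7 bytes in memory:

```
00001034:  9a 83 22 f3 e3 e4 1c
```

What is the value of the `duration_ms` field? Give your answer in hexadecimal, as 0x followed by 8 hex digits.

0x1CE4E3F3

`duration_ms` follows `timestamp` (1 B), `payload_len` (2 B), so it starts at offset 1 + 2 = 3 and occupies 4 bytes.
Bytes at offsets 3..6: F3 E3 E4 1C.
Little-endian: lowest address holds the least-significant byte.
Reassemble most-significant byte first: 1C E4 E3 F3 → 0x1CE4E3F3.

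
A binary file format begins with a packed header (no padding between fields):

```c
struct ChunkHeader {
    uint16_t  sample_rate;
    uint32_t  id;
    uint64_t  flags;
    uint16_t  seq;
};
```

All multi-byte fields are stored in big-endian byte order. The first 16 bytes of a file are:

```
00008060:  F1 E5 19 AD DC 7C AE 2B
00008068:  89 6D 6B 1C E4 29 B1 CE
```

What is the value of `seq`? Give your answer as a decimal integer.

`seq` follows `sample_rate` (2 B), `id` (4 B), `flags` (8 B), so it starts at offset 2 + 4 + 8 = 14 and occupies 2 bytes.
Bytes at offsets 14..15: B1 CE.
Big-endian: lowest address holds the most-significant byte.
The bytes are already most-significant first: 0xB1CE.
0xB1CE = 45518.

45518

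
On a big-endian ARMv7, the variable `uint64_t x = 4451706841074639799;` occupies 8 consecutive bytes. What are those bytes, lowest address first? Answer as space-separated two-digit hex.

3D C7 A3 C9 2A 6E 23 B7

4451706841074639799 in hexadecimal, padded to 64 bits, is 0x3DC7A3C92A6E23B7.
Split into bytes (most-significant first): 3D C7 A3 C9 2A 6E 23 B7.
In big-endian order the high byte comes first in memory.
So the memory order matches the most-significant-first order: 3D C7 A3 C9 2A 6E 23 B7.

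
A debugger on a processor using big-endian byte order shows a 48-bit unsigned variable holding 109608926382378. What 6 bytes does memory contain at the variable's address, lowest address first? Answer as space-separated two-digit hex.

63 B0 51 1F 09 2A

109608926382378 in hexadecimal, padded to 48 bits, is 0x63B0511F092A.
Split into bytes (most-significant first): 63 B0 51 1F 09 2A.
Big-endian stores the most-significant byte at the lowest address.
So the memory order matches the most-significant-first order: 63 B0 51 1F 09 2A.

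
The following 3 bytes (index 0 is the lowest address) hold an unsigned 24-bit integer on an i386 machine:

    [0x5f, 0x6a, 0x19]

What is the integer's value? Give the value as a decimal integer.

Little-endian: lowest address holds the least-significant byte.
Reassemble most-significant byte first: 19 6A 5F → 0x196A5F.
0x196A5F = 1665631.

1665631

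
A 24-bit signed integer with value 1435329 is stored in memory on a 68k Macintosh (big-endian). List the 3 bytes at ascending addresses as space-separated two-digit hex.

1435329 in hexadecimal, padded to 24 bits, is 0x15E6C1.
Split into bytes (most-significant first): 15 E6 C1.
Big-endian stores the most-significant byte at the lowest address.
So the memory order matches the most-significant-first order: 15 E6 C1.

15 E6 C1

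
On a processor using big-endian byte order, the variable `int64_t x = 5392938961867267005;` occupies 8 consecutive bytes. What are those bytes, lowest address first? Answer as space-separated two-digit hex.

5392938961867267005 in hexadecimal, padded to 64 bits, is 0x4AD79169AD765BBD.
Split into bytes (most-significant first): 4A D7 91 69 AD 76 5B BD.
In big-endian order the high byte comes first in memory.
So the memory order matches the most-significant-first order: 4A D7 91 69 AD 76 5B BD.

4A D7 91 69 AD 76 5B BD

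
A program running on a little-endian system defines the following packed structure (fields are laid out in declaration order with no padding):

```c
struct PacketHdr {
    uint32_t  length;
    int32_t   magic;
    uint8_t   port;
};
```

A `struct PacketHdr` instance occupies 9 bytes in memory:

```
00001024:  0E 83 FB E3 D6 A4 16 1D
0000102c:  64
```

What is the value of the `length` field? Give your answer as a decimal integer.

`length` is the first field, at byte offset 0, occupying 4 bytes.
Bytes at offsets 0..3: 0E 83 FB E3.
Little-endian: lowest address holds the least-significant byte.
Reassemble most-significant byte first: E3 FB 83 0E → 0xE3FB830E.
0xE3FB830E = 3824911118.

3824911118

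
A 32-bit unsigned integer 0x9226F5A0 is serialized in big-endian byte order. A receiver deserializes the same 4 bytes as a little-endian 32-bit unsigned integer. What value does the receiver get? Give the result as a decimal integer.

2700420754

Stored big-endian, the bytes at ascending addresses are 92 26 F5 A0.
Read back as little-endian, the first byte is least significant, giving 0xA0F52692.
0xA0F52692 = 2700420754.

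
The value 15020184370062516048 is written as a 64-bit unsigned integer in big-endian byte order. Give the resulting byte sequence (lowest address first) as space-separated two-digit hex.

15020184370062516048 in hexadecimal, padded to 64 bits, is 0xD0726A1AAE735F50.
Split into bytes (most-significant first): D0 72 6A 1A AE 73 5F 50.
In big-endian order the high byte comes first in memory.
So the memory order matches the most-significant-first order: D0 72 6A 1A AE 73 5F 50.

D0 72 6A 1A AE 73 5F 50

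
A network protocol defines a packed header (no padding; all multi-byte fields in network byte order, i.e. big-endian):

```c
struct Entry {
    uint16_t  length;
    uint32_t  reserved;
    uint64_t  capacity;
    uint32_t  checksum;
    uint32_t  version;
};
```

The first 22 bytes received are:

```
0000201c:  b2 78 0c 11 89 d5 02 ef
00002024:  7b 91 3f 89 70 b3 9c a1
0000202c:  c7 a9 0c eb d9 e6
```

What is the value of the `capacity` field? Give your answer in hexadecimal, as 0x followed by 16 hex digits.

`capacity` follows `length` (2 B), `reserved` (4 B), so it starts at offset 2 + 4 = 6 and occupies 8 bytes.
Bytes at offsets 6..13: 02 EF 7B 91 3F 89 70 B3.
In big-endian order the high byte comes first in memory.
The bytes are already most-significant first: 0x02EF7B913F8970B3.

0x02EF7B913F8970B3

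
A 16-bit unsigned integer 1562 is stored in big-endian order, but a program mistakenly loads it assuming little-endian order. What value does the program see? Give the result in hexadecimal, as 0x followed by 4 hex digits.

1562 in 16-bit hexadecimal is 0x061A.
Stored big-endian, the bytes at ascending addresses are 06 1A.
Read back as little-endian, the first byte is least significant, giving 0x1A06.

0x1A06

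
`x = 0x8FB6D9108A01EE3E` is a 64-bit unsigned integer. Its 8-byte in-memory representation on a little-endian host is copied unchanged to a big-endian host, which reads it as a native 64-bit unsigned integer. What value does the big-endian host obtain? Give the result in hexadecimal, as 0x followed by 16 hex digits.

0x3EEE018A10D9B68F

Stored little-endian, the bytes at ascending addresses are 3E EE 01 8A 10 D9 B6 8F.
Read back as big-endian, the last byte is least significant, giving 0x3EEE018A10D9B68F.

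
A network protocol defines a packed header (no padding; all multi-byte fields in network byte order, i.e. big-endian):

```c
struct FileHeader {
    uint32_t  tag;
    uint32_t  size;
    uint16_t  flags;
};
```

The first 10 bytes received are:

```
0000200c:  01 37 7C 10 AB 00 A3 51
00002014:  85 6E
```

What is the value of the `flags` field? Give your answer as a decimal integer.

34158

`flags` follows `tag` (4 B), `size` (4 B), so it starts at offset 4 + 4 = 8 and occupies 2 bytes.
Bytes at offsets 8..9: 85 6E.
Big-endian: lowest address holds the most-significant byte.
The bytes are already most-significant first: 0x856E.
0x856E = 34158.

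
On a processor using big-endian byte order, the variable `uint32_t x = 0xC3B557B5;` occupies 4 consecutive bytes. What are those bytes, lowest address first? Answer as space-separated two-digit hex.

C3 B5 57 B5

Split into bytes (most-significant first): C3 B5 57 B5.
In big-endian order the high byte comes first in memory.
So the memory order matches the most-significant-first order: C3 B5 57 B5.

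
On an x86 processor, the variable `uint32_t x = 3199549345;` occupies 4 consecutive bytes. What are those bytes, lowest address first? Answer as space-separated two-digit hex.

A1 3F B5 BE

3199549345 in hexadecimal, padded to 32 bits, is 0xBEB53FA1.
Split into bytes (most-significant first): BE B5 3F A1.
In little-endian order the low byte comes first in memory.
So at ascending addresses the bytes are A1 3F B5 BE.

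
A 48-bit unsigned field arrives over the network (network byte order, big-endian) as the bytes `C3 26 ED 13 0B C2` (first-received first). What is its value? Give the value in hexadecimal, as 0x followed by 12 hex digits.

0xC326ED130BC2

Big-endian stores the most-significant byte at the lowest address.
The bytes are already most-significant first: 0xC326ED130BC2.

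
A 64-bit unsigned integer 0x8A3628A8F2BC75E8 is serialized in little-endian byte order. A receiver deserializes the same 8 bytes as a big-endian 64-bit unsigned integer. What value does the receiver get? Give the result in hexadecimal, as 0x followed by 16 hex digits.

Stored little-endian, the bytes at ascending addresses are E8 75 BC F2 A8 28 36 8A.
Read back as big-endian, the last byte is least significant, giving 0xE875BCF2A828368A.

0xE875BCF2A828368A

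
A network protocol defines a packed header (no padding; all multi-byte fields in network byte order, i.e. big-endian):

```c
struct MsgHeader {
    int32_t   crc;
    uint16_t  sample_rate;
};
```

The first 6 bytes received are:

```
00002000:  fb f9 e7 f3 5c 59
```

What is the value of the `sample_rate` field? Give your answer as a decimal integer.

23641

`sample_rate` follows `crc` (4 bytes), so it starts at byte offset 4 and occupies 2 bytes.
Bytes at offsets 4..5: 5C 59.
In big-endian order the high byte comes first in memory.
The bytes are already most-significant first: 0x5C59.
0x5C59 = 23641.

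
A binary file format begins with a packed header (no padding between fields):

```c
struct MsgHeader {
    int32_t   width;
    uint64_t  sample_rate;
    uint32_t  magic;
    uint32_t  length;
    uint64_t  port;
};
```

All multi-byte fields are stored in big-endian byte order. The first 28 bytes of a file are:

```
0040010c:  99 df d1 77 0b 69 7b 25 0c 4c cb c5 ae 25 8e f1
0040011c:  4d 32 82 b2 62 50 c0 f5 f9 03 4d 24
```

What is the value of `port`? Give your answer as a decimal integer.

`port` follows `width` (4 B), `sample_rate` (8 B), `magic` (4 B), `length` (4 B), so it starts at offset 4 + 8 + 4 + 4 = 20 and occupies 8 bytes.
Bytes at offsets 20..27: 62 50 C0 F5 F9 03 4D 24.
Big-endian stores the most-significant byte at the lowest address.
The bytes are already most-significant first: 0x6250C0F5F9034D24.
0x6250C0F5F9034D24 = 7084374376531053860.

7084374376531053860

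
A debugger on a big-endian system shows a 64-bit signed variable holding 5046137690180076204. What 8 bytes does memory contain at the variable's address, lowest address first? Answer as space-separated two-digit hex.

5046137690180076204 in hexadecimal, padded to 64 bits, is 0x46077B7E5EE4C2AC.
Split into bytes (most-significant first): 46 07 7B 7E 5E E4 C2 AC.
Big-endian: lowest address holds the most-significant byte.
So the memory order matches the most-significant-first order: 46 07 7B 7E 5E E4 C2 AC.

46 07 7B 7E 5E E4 C2 AC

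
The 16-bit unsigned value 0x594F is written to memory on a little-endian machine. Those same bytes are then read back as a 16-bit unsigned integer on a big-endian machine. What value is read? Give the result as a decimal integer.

20313

Stored little-endian, the bytes at ascending addresses are 4F 59.
Read back as big-endian, the last byte is least significant, giving 0x4F59.
0x4F59 = 20313.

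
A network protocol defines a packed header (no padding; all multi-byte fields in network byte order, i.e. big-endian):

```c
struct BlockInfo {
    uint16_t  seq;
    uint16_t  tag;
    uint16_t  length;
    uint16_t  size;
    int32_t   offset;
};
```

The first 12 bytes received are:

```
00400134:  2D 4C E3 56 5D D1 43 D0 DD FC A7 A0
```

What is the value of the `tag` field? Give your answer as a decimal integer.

`tag` follows `seq` (2 bytes), so it starts at byte offset 2 and occupies 2 bytes.
Bytes at offsets 2..3: E3 56.
Big-endian stores the most-significant byte at the lowest address.
The bytes are already most-significant first: 0xE356.
0xE356 = 58198.

58198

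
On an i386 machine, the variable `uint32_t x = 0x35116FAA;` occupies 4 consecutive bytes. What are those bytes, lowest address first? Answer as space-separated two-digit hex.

AA 6F 11 35

Split into bytes (most-significant first): 35 11 6F AA.
In little-endian order the low byte comes first in memory.
So at ascending addresses the bytes are AA 6F 11 35.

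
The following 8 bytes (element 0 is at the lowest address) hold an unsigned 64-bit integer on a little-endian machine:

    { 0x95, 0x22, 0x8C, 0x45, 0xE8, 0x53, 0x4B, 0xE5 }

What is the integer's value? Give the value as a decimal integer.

16522391915003126421

Little-endian: lowest address holds the least-significant byte.
Reassemble most-significant byte first: E5 4B 53 E8 45 8C 22 95 → 0xE54B53E8458C2295.
0xE54B53E8458C2295 = 16522391915003126421.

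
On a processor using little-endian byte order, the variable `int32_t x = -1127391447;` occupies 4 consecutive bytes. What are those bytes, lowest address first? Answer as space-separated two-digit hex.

29 5F CD BC

Two's complement of -1127391447 in 32 bits: 1127391447 = 0x4332A0D7; invert → 0xBCCD5F28; add 1 → 0xBCCD5F29.
Split into bytes (most-significant first): BC CD 5F 29.
In little-endian order the low byte comes first in memory.
So at ascending addresses the bytes are 29 5F CD BC.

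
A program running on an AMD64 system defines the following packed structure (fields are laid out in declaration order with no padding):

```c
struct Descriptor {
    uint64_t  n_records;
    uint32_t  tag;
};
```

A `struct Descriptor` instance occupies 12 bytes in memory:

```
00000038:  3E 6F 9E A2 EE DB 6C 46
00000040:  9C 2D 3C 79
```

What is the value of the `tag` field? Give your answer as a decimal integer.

`tag` follows `n_records` (8 bytes), so it starts at byte offset 8 and occupies 4 bytes.
Bytes at offsets 8..11: 9C 2D 3C 79.
Little-endian stores the least-significant byte at the lowest address.
Reassemble most-significant byte first: 79 3C 2D 9C → 0x793C2D9C.
0x793C2D9C = 2033986972.

2033986972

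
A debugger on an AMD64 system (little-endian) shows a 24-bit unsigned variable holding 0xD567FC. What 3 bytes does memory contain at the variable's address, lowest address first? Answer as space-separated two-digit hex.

FC 67 D5

Split into bytes (most-significant first): D5 67 FC.
Little-endian stores the least-significant byte at the lowest address.
So at ascending addresses the bytes are FC 67 D5.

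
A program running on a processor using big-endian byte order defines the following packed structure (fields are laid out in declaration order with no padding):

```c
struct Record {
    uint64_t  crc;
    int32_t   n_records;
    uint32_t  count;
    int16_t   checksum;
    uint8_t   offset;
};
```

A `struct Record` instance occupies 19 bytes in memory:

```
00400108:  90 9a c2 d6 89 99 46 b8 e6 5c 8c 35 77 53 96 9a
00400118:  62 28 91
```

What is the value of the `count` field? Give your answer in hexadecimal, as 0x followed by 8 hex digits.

0x7753969A

`count` follows `crc` (8 B), `n_records` (4 B), so it starts at offset 8 + 4 = 12 and occupies 4 bytes.
Bytes at offsets 12..15: 77 53 96 9A.
Big-endian: lowest address holds the most-significant byte.
The bytes are already most-significant first: 0x7753969A.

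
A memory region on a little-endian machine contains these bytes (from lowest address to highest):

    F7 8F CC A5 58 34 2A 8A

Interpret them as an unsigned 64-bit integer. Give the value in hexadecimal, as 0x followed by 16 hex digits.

0x8A2A3458A5CC8FF7

In little-endian order the low byte comes first in memory.
Reassemble most-significant byte first: 8A 2A 34 58 A5 CC 8F F7 → 0x8A2A3458A5CC8FF7.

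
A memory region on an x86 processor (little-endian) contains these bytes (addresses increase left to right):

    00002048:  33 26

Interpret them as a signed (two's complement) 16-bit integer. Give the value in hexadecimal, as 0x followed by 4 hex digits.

0x2633

In little-endian order the low byte comes first in memory.
Reassemble most-significant byte first: 26 33 → 0x2633.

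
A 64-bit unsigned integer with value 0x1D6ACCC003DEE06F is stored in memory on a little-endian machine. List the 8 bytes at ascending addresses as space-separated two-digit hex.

6F E0 DE 03 C0 CC 6A 1D

Split into bytes (most-significant first): 1D 6A CC C0 03 DE E0 6F.
Little-endian: lowest address holds the least-significant byte.
So at ascending addresses the bytes are 6F E0 DE 03 C0 CC 6A 1D.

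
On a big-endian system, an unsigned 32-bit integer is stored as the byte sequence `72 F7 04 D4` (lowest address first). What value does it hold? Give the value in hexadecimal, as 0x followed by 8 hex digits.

0x72F704D4

In big-endian order the high byte comes first in memory.
The bytes are already most-significant first: 0x72F704D4.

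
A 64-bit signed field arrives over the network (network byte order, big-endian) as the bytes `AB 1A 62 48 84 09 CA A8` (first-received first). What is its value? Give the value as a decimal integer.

-6117469080236995928

Big-endian stores the most-significant byte at the lowest address.
The bytes are already most-significant first: 0xAB1A62488409CAA8.
Top bit is set, so as a signed 64-bit value this is 0xAB1A62488409CAA8 − 2^64 = -6117469080236995928.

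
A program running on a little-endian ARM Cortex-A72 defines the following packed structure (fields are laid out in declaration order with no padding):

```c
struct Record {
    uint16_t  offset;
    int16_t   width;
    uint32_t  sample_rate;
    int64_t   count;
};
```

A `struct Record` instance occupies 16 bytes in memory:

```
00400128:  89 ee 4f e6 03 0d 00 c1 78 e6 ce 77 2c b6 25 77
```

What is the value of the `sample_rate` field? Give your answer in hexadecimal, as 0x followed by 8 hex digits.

0xC1000D03

`sample_rate` follows `offset` (2 B), `width` (2 B), so it starts at offset 2 + 2 = 4 and occupies 4 bytes.
Bytes at offsets 4..7: 03 0D 00 C1.
Little-endian: lowest address holds the least-significant byte.
Reassemble most-significant byte first: C1 00 0D 03 → 0xC1000D03.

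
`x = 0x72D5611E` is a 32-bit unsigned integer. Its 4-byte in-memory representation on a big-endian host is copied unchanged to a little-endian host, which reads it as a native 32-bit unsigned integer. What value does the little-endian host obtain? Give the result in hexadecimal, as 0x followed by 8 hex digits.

Stored big-endian, the bytes at ascending addresses are 72 D5 61 1E.
Read back as little-endian, the first byte is least significant, giving 0x1E61D572.

0x1E61D572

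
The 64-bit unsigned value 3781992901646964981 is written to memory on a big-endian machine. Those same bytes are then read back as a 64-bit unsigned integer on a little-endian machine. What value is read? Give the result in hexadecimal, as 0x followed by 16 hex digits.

3781992901646964981 in 64-bit hexadecimal is 0x347C568195B758F5.
Stored big-endian, the bytes at ascending addresses are 34 7C 56 81 95 B7 58 F5.
Read back as little-endian, the first byte is least significant, giving 0xF558B79581567C34.

0xF558B79581567C34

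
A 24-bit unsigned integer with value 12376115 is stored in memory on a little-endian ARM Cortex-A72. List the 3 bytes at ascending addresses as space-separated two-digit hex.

33 D8 BC

12376115 in hexadecimal, padded to 24 bits, is 0xBCD833.
Split into bytes (most-significant first): BC D8 33.
In little-endian order the low byte comes first in memory.
So at ascending addresses the bytes are 33 D8 BC.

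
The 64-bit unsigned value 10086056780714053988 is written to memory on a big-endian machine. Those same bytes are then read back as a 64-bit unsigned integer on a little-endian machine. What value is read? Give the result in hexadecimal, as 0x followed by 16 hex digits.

10086056780714053988 in 64-bit hexadecimal is 0x8BF8DF342EE19164.
Stored big-endian, the bytes at ascending addresses are 8B F8 DF 34 2E E1 91 64.
Read back as little-endian, the first byte is least significant, giving 0x6491E12E34DFF88B.

0x6491E12E34DFF88B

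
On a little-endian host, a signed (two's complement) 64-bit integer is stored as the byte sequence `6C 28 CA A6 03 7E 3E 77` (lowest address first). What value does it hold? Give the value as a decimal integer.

8592443693217753196

Little-endian stores the least-significant byte at the lowest address.
Reassemble most-significant byte first: 77 3E 7E 03 A6 CA 28 6C → 0x773E7E03A6CA286C.
0x773E7E03A6CA286C = 8592443693217753196.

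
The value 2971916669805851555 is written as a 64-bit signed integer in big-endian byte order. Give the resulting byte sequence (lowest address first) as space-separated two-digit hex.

2971916669805851555 in hexadecimal, padded to 64 bits, is 0x293E5E771DD6F3A3.
Split into bytes (most-significant first): 29 3E 5E 77 1D D6 F3 A3.
In big-endian order the high byte comes first in memory.
So the memory order matches the most-significant-first order: 29 3E 5E 77 1D D6 F3 A3.

29 3E 5E 77 1D D6 F3 A3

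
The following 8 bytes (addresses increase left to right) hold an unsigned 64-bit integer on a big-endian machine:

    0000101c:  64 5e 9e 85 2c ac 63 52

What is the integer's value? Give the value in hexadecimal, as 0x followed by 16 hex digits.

Big-endian: lowest address holds the most-significant byte.
The bytes are already most-significant first: 0x645E9E852CAC6352.

0x645E9E852CAC6352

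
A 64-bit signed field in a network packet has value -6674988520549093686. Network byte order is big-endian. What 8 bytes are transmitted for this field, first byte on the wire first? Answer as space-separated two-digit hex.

Two's complement of -6674988520549093686 in 64 bits: 6674988520549093686 = 0x5CA252B19F239136; invert → 0xA35DAD4E60DC6EC9; add 1 → 0xA35DAD4E60DC6ECA.
Split into bytes (most-significant first): A3 5D AD 4E 60 DC 6E CA.
In big-endian order the high byte comes first in memory.
So the memory order matches the most-significant-first order: A3 5D AD 4E 60 DC 6E CA.

A3 5D AD 4E 60 DC 6E CA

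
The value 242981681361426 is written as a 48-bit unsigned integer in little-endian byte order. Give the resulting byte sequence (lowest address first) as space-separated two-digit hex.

242981681361426 in hexadecimal, padded to 48 bits, is 0xDCFD94CDF212.
Split into bytes (most-significant first): DC FD 94 CD F2 12.
Little-endian: lowest address holds the least-significant byte.
So at ascending addresses the bytes are 12 F2 CD 94 FD DC.

12 F2 CD 94 FD DC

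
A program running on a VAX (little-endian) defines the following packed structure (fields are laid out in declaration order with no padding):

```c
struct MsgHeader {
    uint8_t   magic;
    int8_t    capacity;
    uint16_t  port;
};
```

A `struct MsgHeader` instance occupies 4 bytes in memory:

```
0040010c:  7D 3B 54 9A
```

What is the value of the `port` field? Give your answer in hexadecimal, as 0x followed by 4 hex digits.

`port` follows `magic` (1 B), `capacity` (1 B), so it starts at offset 1 + 1 = 2 and occupies 2 bytes.
Bytes at offsets 2..3: 54 9A.
Little-endian stores the least-significant byte at the lowest address.
Reassemble most-significant byte first: 9A 54 → 0x9A54.

0x9A54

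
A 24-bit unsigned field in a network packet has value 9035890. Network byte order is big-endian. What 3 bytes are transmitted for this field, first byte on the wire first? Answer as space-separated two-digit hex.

9035890 in hexadecimal, padded to 24 bits, is 0x89E072.
Split into bytes (most-significant first): 89 E0 72.
In big-endian order the high byte comes first in memory.
So the memory order matches the most-significant-first order: 89 E0 72.

89 E0 72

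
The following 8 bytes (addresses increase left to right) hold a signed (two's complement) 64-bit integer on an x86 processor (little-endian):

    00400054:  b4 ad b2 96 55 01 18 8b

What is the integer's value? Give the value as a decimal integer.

Little-endian: lowest address holds the least-significant byte.
Reassemble most-significant byte first: 8B 18 01 55 96 B2 AD B4 → 0x8B18015596B2ADB4.
Top bit is set, so as a signed 64-bit value this is 0x8B18015596B2ADB4 − 2^64 = -8423981635884372556.

-8423981635884372556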